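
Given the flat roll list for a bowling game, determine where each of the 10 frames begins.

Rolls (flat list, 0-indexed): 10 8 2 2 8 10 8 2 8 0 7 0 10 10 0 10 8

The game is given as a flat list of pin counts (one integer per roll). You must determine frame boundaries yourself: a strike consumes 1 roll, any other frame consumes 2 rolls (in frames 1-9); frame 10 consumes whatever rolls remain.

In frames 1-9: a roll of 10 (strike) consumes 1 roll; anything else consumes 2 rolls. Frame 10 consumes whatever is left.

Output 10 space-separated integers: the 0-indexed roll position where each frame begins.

Frame 1 starts at roll index 0: roll=10 (strike), consumes 1 roll
Frame 2 starts at roll index 1: rolls=8,2 (sum=10), consumes 2 rolls
Frame 3 starts at roll index 3: rolls=2,8 (sum=10), consumes 2 rolls
Frame 4 starts at roll index 5: roll=10 (strike), consumes 1 roll
Frame 5 starts at roll index 6: rolls=8,2 (sum=10), consumes 2 rolls
Frame 6 starts at roll index 8: rolls=8,0 (sum=8), consumes 2 rolls
Frame 7 starts at roll index 10: rolls=7,0 (sum=7), consumes 2 rolls
Frame 8 starts at roll index 12: roll=10 (strike), consumes 1 roll
Frame 9 starts at roll index 13: roll=10 (strike), consumes 1 roll
Frame 10 starts at roll index 14: 3 remaining rolls

Answer: 0 1 3 5 6 8 10 12 13 14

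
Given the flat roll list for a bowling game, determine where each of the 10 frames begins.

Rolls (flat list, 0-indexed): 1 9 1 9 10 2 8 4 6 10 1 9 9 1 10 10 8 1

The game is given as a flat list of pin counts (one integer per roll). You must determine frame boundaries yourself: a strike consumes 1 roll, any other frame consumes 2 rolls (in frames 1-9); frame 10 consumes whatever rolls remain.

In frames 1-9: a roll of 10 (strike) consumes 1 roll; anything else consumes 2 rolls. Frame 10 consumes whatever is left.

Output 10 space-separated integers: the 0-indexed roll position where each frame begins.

Answer: 0 2 4 5 7 9 10 12 14 15

Derivation:
Frame 1 starts at roll index 0: rolls=1,9 (sum=10), consumes 2 rolls
Frame 2 starts at roll index 2: rolls=1,9 (sum=10), consumes 2 rolls
Frame 3 starts at roll index 4: roll=10 (strike), consumes 1 roll
Frame 4 starts at roll index 5: rolls=2,8 (sum=10), consumes 2 rolls
Frame 5 starts at roll index 7: rolls=4,6 (sum=10), consumes 2 rolls
Frame 6 starts at roll index 9: roll=10 (strike), consumes 1 roll
Frame 7 starts at roll index 10: rolls=1,9 (sum=10), consumes 2 rolls
Frame 8 starts at roll index 12: rolls=9,1 (sum=10), consumes 2 rolls
Frame 9 starts at roll index 14: roll=10 (strike), consumes 1 roll
Frame 10 starts at roll index 15: 3 remaining rolls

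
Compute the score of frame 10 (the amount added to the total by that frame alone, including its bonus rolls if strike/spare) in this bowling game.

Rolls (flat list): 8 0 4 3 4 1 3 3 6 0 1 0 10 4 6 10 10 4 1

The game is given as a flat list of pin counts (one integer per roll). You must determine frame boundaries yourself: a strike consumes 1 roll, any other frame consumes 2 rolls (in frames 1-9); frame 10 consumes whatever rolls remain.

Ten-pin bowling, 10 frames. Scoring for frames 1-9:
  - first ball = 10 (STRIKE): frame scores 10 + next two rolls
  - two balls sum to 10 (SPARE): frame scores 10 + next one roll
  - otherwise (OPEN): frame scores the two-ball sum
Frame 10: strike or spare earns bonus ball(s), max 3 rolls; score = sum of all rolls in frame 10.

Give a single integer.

Answer: 15

Derivation:
Frame 1: OPEN (8+0=8). Cumulative: 8
Frame 2: OPEN (4+3=7). Cumulative: 15
Frame 3: OPEN (4+1=5). Cumulative: 20
Frame 4: OPEN (3+3=6). Cumulative: 26
Frame 5: OPEN (6+0=6). Cumulative: 32
Frame 6: OPEN (1+0=1). Cumulative: 33
Frame 7: STRIKE. 10 + next two rolls (4+6) = 20. Cumulative: 53
Frame 8: SPARE (4+6=10). 10 + next roll (10) = 20. Cumulative: 73
Frame 9: STRIKE. 10 + next two rolls (10+4) = 24. Cumulative: 97
Frame 10: STRIKE. Sum of all frame-10 rolls (10+4+1) = 15. Cumulative: 112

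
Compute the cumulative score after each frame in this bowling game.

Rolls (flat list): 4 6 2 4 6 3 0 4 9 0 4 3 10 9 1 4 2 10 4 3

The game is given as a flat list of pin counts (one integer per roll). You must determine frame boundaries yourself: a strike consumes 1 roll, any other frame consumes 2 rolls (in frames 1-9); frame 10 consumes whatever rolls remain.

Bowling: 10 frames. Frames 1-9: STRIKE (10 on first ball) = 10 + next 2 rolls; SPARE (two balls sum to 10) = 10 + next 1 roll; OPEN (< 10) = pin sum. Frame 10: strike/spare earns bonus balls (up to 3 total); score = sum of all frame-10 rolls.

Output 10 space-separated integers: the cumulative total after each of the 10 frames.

Frame 1: SPARE (4+6=10). 10 + next roll (2) = 12. Cumulative: 12
Frame 2: OPEN (2+4=6). Cumulative: 18
Frame 3: OPEN (6+3=9). Cumulative: 27
Frame 4: OPEN (0+4=4). Cumulative: 31
Frame 5: OPEN (9+0=9). Cumulative: 40
Frame 6: OPEN (4+3=7). Cumulative: 47
Frame 7: STRIKE. 10 + next two rolls (9+1) = 20. Cumulative: 67
Frame 8: SPARE (9+1=10). 10 + next roll (4) = 14. Cumulative: 81
Frame 9: OPEN (4+2=6). Cumulative: 87
Frame 10: STRIKE. Sum of all frame-10 rolls (10+4+3) = 17. Cumulative: 104

Answer: 12 18 27 31 40 47 67 81 87 104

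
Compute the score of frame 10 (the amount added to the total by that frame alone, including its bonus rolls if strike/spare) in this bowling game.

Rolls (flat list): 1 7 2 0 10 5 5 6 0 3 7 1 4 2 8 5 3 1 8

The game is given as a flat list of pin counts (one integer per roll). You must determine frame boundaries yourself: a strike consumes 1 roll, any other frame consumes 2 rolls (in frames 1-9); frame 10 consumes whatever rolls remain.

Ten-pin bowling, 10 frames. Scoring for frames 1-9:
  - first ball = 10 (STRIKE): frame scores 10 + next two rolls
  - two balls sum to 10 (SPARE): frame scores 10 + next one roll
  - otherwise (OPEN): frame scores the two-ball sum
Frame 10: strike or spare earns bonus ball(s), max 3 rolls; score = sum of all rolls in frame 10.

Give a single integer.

Frame 1: OPEN (1+7=8). Cumulative: 8
Frame 2: OPEN (2+0=2). Cumulative: 10
Frame 3: STRIKE. 10 + next two rolls (5+5) = 20. Cumulative: 30
Frame 4: SPARE (5+5=10). 10 + next roll (6) = 16. Cumulative: 46
Frame 5: OPEN (6+0=6). Cumulative: 52
Frame 6: SPARE (3+7=10). 10 + next roll (1) = 11. Cumulative: 63
Frame 7: OPEN (1+4=5). Cumulative: 68
Frame 8: SPARE (2+8=10). 10 + next roll (5) = 15. Cumulative: 83
Frame 9: OPEN (5+3=8). Cumulative: 91
Frame 10: OPEN. Sum of all frame-10 rolls (1+8) = 9. Cumulative: 100

Answer: 9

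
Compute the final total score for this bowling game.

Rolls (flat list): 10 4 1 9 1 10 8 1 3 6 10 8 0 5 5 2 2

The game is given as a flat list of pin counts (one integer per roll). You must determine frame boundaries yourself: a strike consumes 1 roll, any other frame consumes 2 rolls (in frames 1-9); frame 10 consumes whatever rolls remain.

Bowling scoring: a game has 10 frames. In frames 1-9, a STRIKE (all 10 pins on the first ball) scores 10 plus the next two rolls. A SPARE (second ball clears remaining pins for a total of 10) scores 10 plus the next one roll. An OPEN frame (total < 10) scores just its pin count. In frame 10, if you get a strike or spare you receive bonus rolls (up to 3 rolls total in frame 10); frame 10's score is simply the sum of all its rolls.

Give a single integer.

Answer: 119

Derivation:
Frame 1: STRIKE. 10 + next two rolls (4+1) = 15. Cumulative: 15
Frame 2: OPEN (4+1=5). Cumulative: 20
Frame 3: SPARE (9+1=10). 10 + next roll (10) = 20. Cumulative: 40
Frame 4: STRIKE. 10 + next two rolls (8+1) = 19. Cumulative: 59
Frame 5: OPEN (8+1=9). Cumulative: 68
Frame 6: OPEN (3+6=9). Cumulative: 77
Frame 7: STRIKE. 10 + next two rolls (8+0) = 18. Cumulative: 95
Frame 8: OPEN (8+0=8). Cumulative: 103
Frame 9: SPARE (5+5=10). 10 + next roll (2) = 12. Cumulative: 115
Frame 10: OPEN. Sum of all frame-10 rolls (2+2) = 4. Cumulative: 119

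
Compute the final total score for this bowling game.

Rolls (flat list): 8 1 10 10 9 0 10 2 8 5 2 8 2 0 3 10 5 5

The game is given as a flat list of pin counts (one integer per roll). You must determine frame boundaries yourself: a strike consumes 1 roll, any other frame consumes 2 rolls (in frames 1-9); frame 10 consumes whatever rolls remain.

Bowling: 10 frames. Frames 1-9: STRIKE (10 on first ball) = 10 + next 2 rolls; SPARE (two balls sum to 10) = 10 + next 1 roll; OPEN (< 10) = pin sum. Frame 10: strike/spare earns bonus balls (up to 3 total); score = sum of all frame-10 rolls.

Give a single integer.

Answer: 141

Derivation:
Frame 1: OPEN (8+1=9). Cumulative: 9
Frame 2: STRIKE. 10 + next two rolls (10+9) = 29. Cumulative: 38
Frame 3: STRIKE. 10 + next two rolls (9+0) = 19. Cumulative: 57
Frame 4: OPEN (9+0=9). Cumulative: 66
Frame 5: STRIKE. 10 + next two rolls (2+8) = 20. Cumulative: 86
Frame 6: SPARE (2+8=10). 10 + next roll (5) = 15. Cumulative: 101
Frame 7: OPEN (5+2=7). Cumulative: 108
Frame 8: SPARE (8+2=10). 10 + next roll (0) = 10. Cumulative: 118
Frame 9: OPEN (0+3=3). Cumulative: 121
Frame 10: STRIKE. Sum of all frame-10 rolls (10+5+5) = 20. Cumulative: 141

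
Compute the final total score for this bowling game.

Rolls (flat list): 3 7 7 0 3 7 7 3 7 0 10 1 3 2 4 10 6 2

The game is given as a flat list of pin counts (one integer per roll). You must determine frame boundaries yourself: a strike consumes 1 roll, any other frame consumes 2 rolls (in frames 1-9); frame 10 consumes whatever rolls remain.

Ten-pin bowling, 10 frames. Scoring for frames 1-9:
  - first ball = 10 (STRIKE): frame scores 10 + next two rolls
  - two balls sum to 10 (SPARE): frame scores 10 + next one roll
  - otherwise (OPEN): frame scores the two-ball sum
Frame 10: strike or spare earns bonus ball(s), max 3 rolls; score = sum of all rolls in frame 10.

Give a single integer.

Answer: 115

Derivation:
Frame 1: SPARE (3+7=10). 10 + next roll (7) = 17. Cumulative: 17
Frame 2: OPEN (7+0=7). Cumulative: 24
Frame 3: SPARE (3+7=10). 10 + next roll (7) = 17. Cumulative: 41
Frame 4: SPARE (7+3=10). 10 + next roll (7) = 17. Cumulative: 58
Frame 5: OPEN (7+0=7). Cumulative: 65
Frame 6: STRIKE. 10 + next two rolls (1+3) = 14. Cumulative: 79
Frame 7: OPEN (1+3=4). Cumulative: 83
Frame 8: OPEN (2+4=6). Cumulative: 89
Frame 9: STRIKE. 10 + next two rolls (6+2) = 18. Cumulative: 107
Frame 10: OPEN. Sum of all frame-10 rolls (6+2) = 8. Cumulative: 115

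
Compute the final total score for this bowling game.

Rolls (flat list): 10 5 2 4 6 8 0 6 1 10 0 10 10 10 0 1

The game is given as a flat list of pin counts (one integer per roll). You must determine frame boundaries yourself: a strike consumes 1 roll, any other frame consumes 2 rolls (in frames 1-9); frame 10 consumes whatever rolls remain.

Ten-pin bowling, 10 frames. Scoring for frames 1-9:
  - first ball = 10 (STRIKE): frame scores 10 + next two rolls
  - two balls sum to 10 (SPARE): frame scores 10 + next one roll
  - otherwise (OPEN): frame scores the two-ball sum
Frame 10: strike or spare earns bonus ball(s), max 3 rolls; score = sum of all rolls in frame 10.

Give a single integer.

Answer: 129

Derivation:
Frame 1: STRIKE. 10 + next two rolls (5+2) = 17. Cumulative: 17
Frame 2: OPEN (5+2=7). Cumulative: 24
Frame 3: SPARE (4+6=10). 10 + next roll (8) = 18. Cumulative: 42
Frame 4: OPEN (8+0=8). Cumulative: 50
Frame 5: OPEN (6+1=7). Cumulative: 57
Frame 6: STRIKE. 10 + next two rolls (0+10) = 20. Cumulative: 77
Frame 7: SPARE (0+10=10). 10 + next roll (10) = 20. Cumulative: 97
Frame 8: STRIKE. 10 + next two rolls (10+0) = 20. Cumulative: 117
Frame 9: STRIKE. 10 + next two rolls (0+1) = 11. Cumulative: 128
Frame 10: OPEN. Sum of all frame-10 rolls (0+1) = 1. Cumulative: 129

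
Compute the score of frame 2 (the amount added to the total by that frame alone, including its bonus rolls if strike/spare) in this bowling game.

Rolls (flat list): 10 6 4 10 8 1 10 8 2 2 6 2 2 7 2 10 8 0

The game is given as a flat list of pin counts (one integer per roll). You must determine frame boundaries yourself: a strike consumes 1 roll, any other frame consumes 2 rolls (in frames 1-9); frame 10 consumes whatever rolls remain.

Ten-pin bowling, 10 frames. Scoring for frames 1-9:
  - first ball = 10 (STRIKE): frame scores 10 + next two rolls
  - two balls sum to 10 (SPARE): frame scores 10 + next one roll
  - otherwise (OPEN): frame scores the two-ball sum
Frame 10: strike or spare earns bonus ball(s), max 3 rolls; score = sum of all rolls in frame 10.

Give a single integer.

Frame 1: STRIKE. 10 + next two rolls (6+4) = 20. Cumulative: 20
Frame 2: SPARE (6+4=10). 10 + next roll (10) = 20. Cumulative: 40
Frame 3: STRIKE. 10 + next two rolls (8+1) = 19. Cumulative: 59
Frame 4: OPEN (8+1=9). Cumulative: 68

Answer: 20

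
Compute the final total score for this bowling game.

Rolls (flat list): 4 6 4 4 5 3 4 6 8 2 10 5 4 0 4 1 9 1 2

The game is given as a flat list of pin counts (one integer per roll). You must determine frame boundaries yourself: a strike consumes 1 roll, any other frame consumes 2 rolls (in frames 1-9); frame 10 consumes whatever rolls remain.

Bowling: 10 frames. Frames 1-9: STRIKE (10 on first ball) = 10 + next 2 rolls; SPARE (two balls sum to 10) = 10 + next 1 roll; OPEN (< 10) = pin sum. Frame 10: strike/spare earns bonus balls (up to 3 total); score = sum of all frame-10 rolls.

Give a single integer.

Frame 1: SPARE (4+6=10). 10 + next roll (4) = 14. Cumulative: 14
Frame 2: OPEN (4+4=8). Cumulative: 22
Frame 3: OPEN (5+3=8). Cumulative: 30
Frame 4: SPARE (4+6=10). 10 + next roll (8) = 18. Cumulative: 48
Frame 5: SPARE (8+2=10). 10 + next roll (10) = 20. Cumulative: 68
Frame 6: STRIKE. 10 + next two rolls (5+4) = 19. Cumulative: 87
Frame 7: OPEN (5+4=9). Cumulative: 96
Frame 8: OPEN (0+4=4). Cumulative: 100
Frame 9: SPARE (1+9=10). 10 + next roll (1) = 11. Cumulative: 111
Frame 10: OPEN. Sum of all frame-10 rolls (1+2) = 3. Cumulative: 114

Answer: 114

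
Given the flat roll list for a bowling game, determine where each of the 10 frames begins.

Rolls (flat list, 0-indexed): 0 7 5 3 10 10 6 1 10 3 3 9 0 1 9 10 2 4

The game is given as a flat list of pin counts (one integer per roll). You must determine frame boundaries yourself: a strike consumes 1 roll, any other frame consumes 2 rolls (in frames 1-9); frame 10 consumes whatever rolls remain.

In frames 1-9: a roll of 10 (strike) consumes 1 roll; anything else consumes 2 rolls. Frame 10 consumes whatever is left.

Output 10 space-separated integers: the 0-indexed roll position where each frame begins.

Answer: 0 2 4 5 6 8 9 11 13 15

Derivation:
Frame 1 starts at roll index 0: rolls=0,7 (sum=7), consumes 2 rolls
Frame 2 starts at roll index 2: rolls=5,3 (sum=8), consumes 2 rolls
Frame 3 starts at roll index 4: roll=10 (strike), consumes 1 roll
Frame 4 starts at roll index 5: roll=10 (strike), consumes 1 roll
Frame 5 starts at roll index 6: rolls=6,1 (sum=7), consumes 2 rolls
Frame 6 starts at roll index 8: roll=10 (strike), consumes 1 roll
Frame 7 starts at roll index 9: rolls=3,3 (sum=6), consumes 2 rolls
Frame 8 starts at roll index 11: rolls=9,0 (sum=9), consumes 2 rolls
Frame 9 starts at roll index 13: rolls=1,9 (sum=10), consumes 2 rolls
Frame 10 starts at roll index 15: 3 remaining rolls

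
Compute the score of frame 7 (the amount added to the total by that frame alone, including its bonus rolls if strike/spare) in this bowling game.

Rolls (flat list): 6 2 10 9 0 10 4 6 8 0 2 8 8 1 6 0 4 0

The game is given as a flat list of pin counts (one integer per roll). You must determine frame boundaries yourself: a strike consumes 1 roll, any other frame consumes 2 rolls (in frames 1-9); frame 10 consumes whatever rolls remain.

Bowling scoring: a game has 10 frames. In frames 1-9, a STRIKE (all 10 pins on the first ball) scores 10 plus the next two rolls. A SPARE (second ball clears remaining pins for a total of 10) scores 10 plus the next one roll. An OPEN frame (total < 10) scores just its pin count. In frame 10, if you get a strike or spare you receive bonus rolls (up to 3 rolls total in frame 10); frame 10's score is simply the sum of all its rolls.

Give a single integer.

Frame 1: OPEN (6+2=8). Cumulative: 8
Frame 2: STRIKE. 10 + next two rolls (9+0) = 19. Cumulative: 27
Frame 3: OPEN (9+0=9). Cumulative: 36
Frame 4: STRIKE. 10 + next two rolls (4+6) = 20. Cumulative: 56
Frame 5: SPARE (4+6=10). 10 + next roll (8) = 18. Cumulative: 74
Frame 6: OPEN (8+0=8). Cumulative: 82
Frame 7: SPARE (2+8=10). 10 + next roll (8) = 18. Cumulative: 100
Frame 8: OPEN (8+1=9). Cumulative: 109
Frame 9: OPEN (6+0=6). Cumulative: 115

Answer: 18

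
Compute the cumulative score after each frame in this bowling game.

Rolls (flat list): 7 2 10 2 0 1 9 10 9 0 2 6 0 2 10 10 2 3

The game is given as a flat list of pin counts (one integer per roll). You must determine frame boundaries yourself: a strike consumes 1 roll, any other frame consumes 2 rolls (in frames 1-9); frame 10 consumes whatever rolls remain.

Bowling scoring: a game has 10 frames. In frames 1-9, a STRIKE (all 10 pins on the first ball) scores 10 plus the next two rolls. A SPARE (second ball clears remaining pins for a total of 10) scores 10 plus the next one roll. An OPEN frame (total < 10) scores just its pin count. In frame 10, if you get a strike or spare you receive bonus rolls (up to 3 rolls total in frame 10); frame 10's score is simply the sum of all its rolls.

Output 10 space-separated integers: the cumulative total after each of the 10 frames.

Answer: 9 21 23 43 62 71 79 81 103 118

Derivation:
Frame 1: OPEN (7+2=9). Cumulative: 9
Frame 2: STRIKE. 10 + next two rolls (2+0) = 12. Cumulative: 21
Frame 3: OPEN (2+0=2). Cumulative: 23
Frame 4: SPARE (1+9=10). 10 + next roll (10) = 20. Cumulative: 43
Frame 5: STRIKE. 10 + next two rolls (9+0) = 19. Cumulative: 62
Frame 6: OPEN (9+0=9). Cumulative: 71
Frame 7: OPEN (2+6=8). Cumulative: 79
Frame 8: OPEN (0+2=2). Cumulative: 81
Frame 9: STRIKE. 10 + next two rolls (10+2) = 22. Cumulative: 103
Frame 10: STRIKE. Sum of all frame-10 rolls (10+2+3) = 15. Cumulative: 118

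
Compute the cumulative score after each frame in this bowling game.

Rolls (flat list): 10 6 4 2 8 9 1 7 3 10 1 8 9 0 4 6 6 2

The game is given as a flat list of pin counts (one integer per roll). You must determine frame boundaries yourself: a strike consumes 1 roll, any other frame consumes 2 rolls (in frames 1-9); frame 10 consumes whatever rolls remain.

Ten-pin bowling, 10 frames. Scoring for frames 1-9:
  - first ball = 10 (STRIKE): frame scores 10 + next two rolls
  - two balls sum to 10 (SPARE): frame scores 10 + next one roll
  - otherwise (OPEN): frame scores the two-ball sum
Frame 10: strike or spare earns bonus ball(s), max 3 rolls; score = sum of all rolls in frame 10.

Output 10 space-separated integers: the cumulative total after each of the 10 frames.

Answer: 20 32 51 68 88 107 116 125 141 149

Derivation:
Frame 1: STRIKE. 10 + next two rolls (6+4) = 20. Cumulative: 20
Frame 2: SPARE (6+4=10). 10 + next roll (2) = 12. Cumulative: 32
Frame 3: SPARE (2+8=10). 10 + next roll (9) = 19. Cumulative: 51
Frame 4: SPARE (9+1=10). 10 + next roll (7) = 17. Cumulative: 68
Frame 5: SPARE (7+3=10). 10 + next roll (10) = 20. Cumulative: 88
Frame 6: STRIKE. 10 + next two rolls (1+8) = 19. Cumulative: 107
Frame 7: OPEN (1+8=9). Cumulative: 116
Frame 8: OPEN (9+0=9). Cumulative: 125
Frame 9: SPARE (4+6=10). 10 + next roll (6) = 16. Cumulative: 141
Frame 10: OPEN. Sum of all frame-10 rolls (6+2) = 8. Cumulative: 149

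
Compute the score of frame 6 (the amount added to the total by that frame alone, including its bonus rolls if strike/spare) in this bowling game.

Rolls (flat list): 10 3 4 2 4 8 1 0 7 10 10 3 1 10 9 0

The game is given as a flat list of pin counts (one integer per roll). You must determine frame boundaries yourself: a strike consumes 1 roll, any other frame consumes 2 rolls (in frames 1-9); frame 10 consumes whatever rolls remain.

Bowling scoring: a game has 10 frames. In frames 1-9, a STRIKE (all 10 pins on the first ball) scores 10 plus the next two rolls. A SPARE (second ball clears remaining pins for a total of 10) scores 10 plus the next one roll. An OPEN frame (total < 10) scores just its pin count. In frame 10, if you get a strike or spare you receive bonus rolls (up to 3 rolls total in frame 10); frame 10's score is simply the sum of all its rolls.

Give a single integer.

Frame 1: STRIKE. 10 + next two rolls (3+4) = 17. Cumulative: 17
Frame 2: OPEN (3+4=7). Cumulative: 24
Frame 3: OPEN (2+4=6). Cumulative: 30
Frame 4: OPEN (8+1=9). Cumulative: 39
Frame 5: OPEN (0+7=7). Cumulative: 46
Frame 6: STRIKE. 10 + next two rolls (10+3) = 23. Cumulative: 69
Frame 7: STRIKE. 10 + next two rolls (3+1) = 14. Cumulative: 83
Frame 8: OPEN (3+1=4). Cumulative: 87

Answer: 23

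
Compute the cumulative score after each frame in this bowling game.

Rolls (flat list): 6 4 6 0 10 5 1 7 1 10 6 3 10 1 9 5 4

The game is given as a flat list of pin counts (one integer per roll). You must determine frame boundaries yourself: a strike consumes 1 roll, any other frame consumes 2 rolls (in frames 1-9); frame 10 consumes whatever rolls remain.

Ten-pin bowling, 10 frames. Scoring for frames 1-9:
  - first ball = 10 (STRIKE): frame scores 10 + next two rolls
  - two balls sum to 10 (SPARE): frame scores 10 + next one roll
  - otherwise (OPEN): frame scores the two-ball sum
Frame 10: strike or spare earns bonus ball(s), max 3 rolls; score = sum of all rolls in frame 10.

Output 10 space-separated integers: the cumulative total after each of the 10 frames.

Answer: 16 22 38 44 52 71 80 100 115 124

Derivation:
Frame 1: SPARE (6+4=10). 10 + next roll (6) = 16. Cumulative: 16
Frame 2: OPEN (6+0=6). Cumulative: 22
Frame 3: STRIKE. 10 + next two rolls (5+1) = 16. Cumulative: 38
Frame 4: OPEN (5+1=6). Cumulative: 44
Frame 5: OPEN (7+1=8). Cumulative: 52
Frame 6: STRIKE. 10 + next two rolls (6+3) = 19. Cumulative: 71
Frame 7: OPEN (6+3=9). Cumulative: 80
Frame 8: STRIKE. 10 + next two rolls (1+9) = 20. Cumulative: 100
Frame 9: SPARE (1+9=10). 10 + next roll (5) = 15. Cumulative: 115
Frame 10: OPEN. Sum of all frame-10 rolls (5+4) = 9. Cumulative: 124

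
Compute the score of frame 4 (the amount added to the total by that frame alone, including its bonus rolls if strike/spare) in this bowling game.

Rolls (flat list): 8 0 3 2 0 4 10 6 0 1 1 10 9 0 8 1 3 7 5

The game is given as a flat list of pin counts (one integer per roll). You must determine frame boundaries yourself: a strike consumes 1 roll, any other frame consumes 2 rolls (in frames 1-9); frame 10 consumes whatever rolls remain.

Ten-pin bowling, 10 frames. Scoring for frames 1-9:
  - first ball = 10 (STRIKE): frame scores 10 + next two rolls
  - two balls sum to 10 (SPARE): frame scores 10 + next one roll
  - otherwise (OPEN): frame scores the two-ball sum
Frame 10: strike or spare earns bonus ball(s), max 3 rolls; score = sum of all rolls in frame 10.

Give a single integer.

Answer: 16

Derivation:
Frame 1: OPEN (8+0=8). Cumulative: 8
Frame 2: OPEN (3+2=5). Cumulative: 13
Frame 3: OPEN (0+4=4). Cumulative: 17
Frame 4: STRIKE. 10 + next two rolls (6+0) = 16. Cumulative: 33
Frame 5: OPEN (6+0=6). Cumulative: 39
Frame 6: OPEN (1+1=2). Cumulative: 41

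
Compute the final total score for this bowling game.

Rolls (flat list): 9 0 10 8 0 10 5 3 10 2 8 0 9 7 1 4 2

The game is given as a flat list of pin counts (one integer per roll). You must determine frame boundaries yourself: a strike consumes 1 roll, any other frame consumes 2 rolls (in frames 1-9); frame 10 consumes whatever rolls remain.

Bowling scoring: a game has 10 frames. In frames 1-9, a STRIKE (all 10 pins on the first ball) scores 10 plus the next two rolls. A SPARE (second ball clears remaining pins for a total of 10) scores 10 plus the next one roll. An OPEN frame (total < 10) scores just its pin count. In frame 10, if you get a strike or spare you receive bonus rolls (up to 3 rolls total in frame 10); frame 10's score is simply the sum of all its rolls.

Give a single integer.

Frame 1: OPEN (9+0=9). Cumulative: 9
Frame 2: STRIKE. 10 + next two rolls (8+0) = 18. Cumulative: 27
Frame 3: OPEN (8+0=8). Cumulative: 35
Frame 4: STRIKE. 10 + next two rolls (5+3) = 18. Cumulative: 53
Frame 5: OPEN (5+3=8). Cumulative: 61
Frame 6: STRIKE. 10 + next two rolls (2+8) = 20. Cumulative: 81
Frame 7: SPARE (2+8=10). 10 + next roll (0) = 10. Cumulative: 91
Frame 8: OPEN (0+9=9). Cumulative: 100
Frame 9: OPEN (7+1=8). Cumulative: 108
Frame 10: OPEN. Sum of all frame-10 rolls (4+2) = 6. Cumulative: 114

Answer: 114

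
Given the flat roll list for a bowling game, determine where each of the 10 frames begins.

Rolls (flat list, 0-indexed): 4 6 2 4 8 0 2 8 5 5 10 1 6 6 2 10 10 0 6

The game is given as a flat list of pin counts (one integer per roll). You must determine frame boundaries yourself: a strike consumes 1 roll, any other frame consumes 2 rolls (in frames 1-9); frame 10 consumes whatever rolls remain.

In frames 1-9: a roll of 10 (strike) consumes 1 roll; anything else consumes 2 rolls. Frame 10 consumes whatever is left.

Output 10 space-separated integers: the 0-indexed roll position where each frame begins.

Frame 1 starts at roll index 0: rolls=4,6 (sum=10), consumes 2 rolls
Frame 2 starts at roll index 2: rolls=2,4 (sum=6), consumes 2 rolls
Frame 3 starts at roll index 4: rolls=8,0 (sum=8), consumes 2 rolls
Frame 4 starts at roll index 6: rolls=2,8 (sum=10), consumes 2 rolls
Frame 5 starts at roll index 8: rolls=5,5 (sum=10), consumes 2 rolls
Frame 6 starts at roll index 10: roll=10 (strike), consumes 1 roll
Frame 7 starts at roll index 11: rolls=1,6 (sum=7), consumes 2 rolls
Frame 8 starts at roll index 13: rolls=6,2 (sum=8), consumes 2 rolls
Frame 9 starts at roll index 15: roll=10 (strike), consumes 1 roll
Frame 10 starts at roll index 16: 3 remaining rolls

Answer: 0 2 4 6 8 10 11 13 15 16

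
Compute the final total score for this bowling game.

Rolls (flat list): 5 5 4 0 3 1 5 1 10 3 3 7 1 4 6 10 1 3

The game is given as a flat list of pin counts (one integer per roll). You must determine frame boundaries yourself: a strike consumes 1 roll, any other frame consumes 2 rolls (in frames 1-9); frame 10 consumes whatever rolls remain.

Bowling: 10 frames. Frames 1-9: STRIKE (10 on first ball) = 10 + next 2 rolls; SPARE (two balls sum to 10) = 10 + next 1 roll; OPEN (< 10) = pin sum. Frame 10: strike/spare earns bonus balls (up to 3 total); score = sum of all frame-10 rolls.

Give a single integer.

Answer: 96

Derivation:
Frame 1: SPARE (5+5=10). 10 + next roll (4) = 14. Cumulative: 14
Frame 2: OPEN (4+0=4). Cumulative: 18
Frame 3: OPEN (3+1=4). Cumulative: 22
Frame 4: OPEN (5+1=6). Cumulative: 28
Frame 5: STRIKE. 10 + next two rolls (3+3) = 16. Cumulative: 44
Frame 6: OPEN (3+3=6). Cumulative: 50
Frame 7: OPEN (7+1=8). Cumulative: 58
Frame 8: SPARE (4+6=10). 10 + next roll (10) = 20. Cumulative: 78
Frame 9: STRIKE. 10 + next two rolls (1+3) = 14. Cumulative: 92
Frame 10: OPEN. Sum of all frame-10 rolls (1+3) = 4. Cumulative: 96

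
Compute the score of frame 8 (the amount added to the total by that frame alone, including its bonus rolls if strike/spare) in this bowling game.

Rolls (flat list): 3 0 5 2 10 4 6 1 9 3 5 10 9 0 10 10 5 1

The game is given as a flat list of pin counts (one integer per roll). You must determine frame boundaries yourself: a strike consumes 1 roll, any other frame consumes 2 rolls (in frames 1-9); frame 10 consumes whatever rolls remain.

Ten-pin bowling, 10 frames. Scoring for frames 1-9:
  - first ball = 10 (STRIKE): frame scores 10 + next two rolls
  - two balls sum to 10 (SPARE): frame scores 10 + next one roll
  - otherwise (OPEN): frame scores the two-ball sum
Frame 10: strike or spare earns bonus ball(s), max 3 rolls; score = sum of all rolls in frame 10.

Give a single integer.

Frame 1: OPEN (3+0=3). Cumulative: 3
Frame 2: OPEN (5+2=7). Cumulative: 10
Frame 3: STRIKE. 10 + next two rolls (4+6) = 20. Cumulative: 30
Frame 4: SPARE (4+6=10). 10 + next roll (1) = 11. Cumulative: 41
Frame 5: SPARE (1+9=10). 10 + next roll (3) = 13. Cumulative: 54
Frame 6: OPEN (3+5=8). Cumulative: 62
Frame 7: STRIKE. 10 + next two rolls (9+0) = 19. Cumulative: 81
Frame 8: OPEN (9+0=9). Cumulative: 90
Frame 9: STRIKE. 10 + next two rolls (10+5) = 25. Cumulative: 115
Frame 10: STRIKE. Sum of all frame-10 rolls (10+5+1) = 16. Cumulative: 131

Answer: 9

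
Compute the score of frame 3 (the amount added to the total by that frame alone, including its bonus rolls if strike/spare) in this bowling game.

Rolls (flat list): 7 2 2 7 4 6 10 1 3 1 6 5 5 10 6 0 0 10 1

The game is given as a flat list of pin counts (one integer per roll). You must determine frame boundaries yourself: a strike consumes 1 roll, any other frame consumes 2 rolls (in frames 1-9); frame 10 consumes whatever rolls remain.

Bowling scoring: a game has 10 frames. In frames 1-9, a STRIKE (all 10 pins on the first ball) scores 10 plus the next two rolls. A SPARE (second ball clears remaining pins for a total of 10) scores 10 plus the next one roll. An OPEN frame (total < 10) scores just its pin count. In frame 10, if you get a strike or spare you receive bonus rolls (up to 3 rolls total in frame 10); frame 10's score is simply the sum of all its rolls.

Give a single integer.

Answer: 20

Derivation:
Frame 1: OPEN (7+2=9). Cumulative: 9
Frame 2: OPEN (2+7=9). Cumulative: 18
Frame 3: SPARE (4+6=10). 10 + next roll (10) = 20. Cumulative: 38
Frame 4: STRIKE. 10 + next two rolls (1+3) = 14. Cumulative: 52
Frame 5: OPEN (1+3=4). Cumulative: 56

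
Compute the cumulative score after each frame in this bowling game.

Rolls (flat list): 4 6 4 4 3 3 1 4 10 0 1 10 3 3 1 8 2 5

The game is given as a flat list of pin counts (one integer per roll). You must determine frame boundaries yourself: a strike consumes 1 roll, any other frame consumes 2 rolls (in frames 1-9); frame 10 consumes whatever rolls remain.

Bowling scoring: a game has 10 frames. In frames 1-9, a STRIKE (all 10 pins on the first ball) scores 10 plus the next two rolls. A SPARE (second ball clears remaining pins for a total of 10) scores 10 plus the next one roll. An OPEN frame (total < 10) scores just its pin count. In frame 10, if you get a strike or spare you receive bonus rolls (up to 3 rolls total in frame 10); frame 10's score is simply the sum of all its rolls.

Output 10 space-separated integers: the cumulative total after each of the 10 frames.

Answer: 14 22 28 33 44 45 61 67 76 83

Derivation:
Frame 1: SPARE (4+6=10). 10 + next roll (4) = 14. Cumulative: 14
Frame 2: OPEN (4+4=8). Cumulative: 22
Frame 3: OPEN (3+3=6). Cumulative: 28
Frame 4: OPEN (1+4=5). Cumulative: 33
Frame 5: STRIKE. 10 + next two rolls (0+1) = 11. Cumulative: 44
Frame 6: OPEN (0+1=1). Cumulative: 45
Frame 7: STRIKE. 10 + next two rolls (3+3) = 16. Cumulative: 61
Frame 8: OPEN (3+3=6). Cumulative: 67
Frame 9: OPEN (1+8=9). Cumulative: 76
Frame 10: OPEN. Sum of all frame-10 rolls (2+5) = 7. Cumulative: 83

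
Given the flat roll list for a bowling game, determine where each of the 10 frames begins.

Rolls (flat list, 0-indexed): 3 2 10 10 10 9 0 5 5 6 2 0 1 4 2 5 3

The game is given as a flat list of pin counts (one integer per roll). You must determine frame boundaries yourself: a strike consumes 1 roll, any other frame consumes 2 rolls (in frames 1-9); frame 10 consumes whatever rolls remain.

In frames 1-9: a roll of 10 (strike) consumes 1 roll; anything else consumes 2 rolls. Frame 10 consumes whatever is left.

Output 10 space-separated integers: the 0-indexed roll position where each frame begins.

Frame 1 starts at roll index 0: rolls=3,2 (sum=5), consumes 2 rolls
Frame 2 starts at roll index 2: roll=10 (strike), consumes 1 roll
Frame 3 starts at roll index 3: roll=10 (strike), consumes 1 roll
Frame 4 starts at roll index 4: roll=10 (strike), consumes 1 roll
Frame 5 starts at roll index 5: rolls=9,0 (sum=9), consumes 2 rolls
Frame 6 starts at roll index 7: rolls=5,5 (sum=10), consumes 2 rolls
Frame 7 starts at roll index 9: rolls=6,2 (sum=8), consumes 2 rolls
Frame 8 starts at roll index 11: rolls=0,1 (sum=1), consumes 2 rolls
Frame 9 starts at roll index 13: rolls=4,2 (sum=6), consumes 2 rolls
Frame 10 starts at roll index 15: 2 remaining rolls

Answer: 0 2 3 4 5 7 9 11 13 15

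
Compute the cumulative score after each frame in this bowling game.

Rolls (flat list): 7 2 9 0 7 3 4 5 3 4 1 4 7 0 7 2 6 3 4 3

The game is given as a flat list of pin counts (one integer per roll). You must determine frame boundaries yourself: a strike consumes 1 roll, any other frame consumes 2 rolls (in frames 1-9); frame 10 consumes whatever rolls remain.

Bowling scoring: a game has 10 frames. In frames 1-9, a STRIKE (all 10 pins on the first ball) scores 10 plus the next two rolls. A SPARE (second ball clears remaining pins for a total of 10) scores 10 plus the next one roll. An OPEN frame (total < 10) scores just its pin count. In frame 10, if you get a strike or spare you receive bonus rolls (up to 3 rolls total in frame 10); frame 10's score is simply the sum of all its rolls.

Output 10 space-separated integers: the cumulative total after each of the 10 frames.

Frame 1: OPEN (7+2=9). Cumulative: 9
Frame 2: OPEN (9+0=9). Cumulative: 18
Frame 3: SPARE (7+3=10). 10 + next roll (4) = 14. Cumulative: 32
Frame 4: OPEN (4+5=9). Cumulative: 41
Frame 5: OPEN (3+4=7). Cumulative: 48
Frame 6: OPEN (1+4=5). Cumulative: 53
Frame 7: OPEN (7+0=7). Cumulative: 60
Frame 8: OPEN (7+2=9). Cumulative: 69
Frame 9: OPEN (6+3=9). Cumulative: 78
Frame 10: OPEN. Sum of all frame-10 rolls (4+3) = 7. Cumulative: 85

Answer: 9 18 32 41 48 53 60 69 78 85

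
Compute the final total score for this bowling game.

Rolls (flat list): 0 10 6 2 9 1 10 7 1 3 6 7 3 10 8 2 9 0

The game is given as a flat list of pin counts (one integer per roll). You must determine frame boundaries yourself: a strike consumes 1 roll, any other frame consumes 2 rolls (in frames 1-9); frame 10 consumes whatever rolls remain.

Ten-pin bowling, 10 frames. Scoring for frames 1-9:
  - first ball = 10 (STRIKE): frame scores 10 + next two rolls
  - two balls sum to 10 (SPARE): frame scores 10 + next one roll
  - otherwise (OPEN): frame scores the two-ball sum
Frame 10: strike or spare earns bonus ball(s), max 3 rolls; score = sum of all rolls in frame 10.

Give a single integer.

Answer: 147

Derivation:
Frame 1: SPARE (0+10=10). 10 + next roll (6) = 16. Cumulative: 16
Frame 2: OPEN (6+2=8). Cumulative: 24
Frame 3: SPARE (9+1=10). 10 + next roll (10) = 20. Cumulative: 44
Frame 4: STRIKE. 10 + next two rolls (7+1) = 18. Cumulative: 62
Frame 5: OPEN (7+1=8). Cumulative: 70
Frame 6: OPEN (3+6=9). Cumulative: 79
Frame 7: SPARE (7+3=10). 10 + next roll (10) = 20. Cumulative: 99
Frame 8: STRIKE. 10 + next two rolls (8+2) = 20. Cumulative: 119
Frame 9: SPARE (8+2=10). 10 + next roll (9) = 19. Cumulative: 138
Frame 10: OPEN. Sum of all frame-10 rolls (9+0) = 9. Cumulative: 147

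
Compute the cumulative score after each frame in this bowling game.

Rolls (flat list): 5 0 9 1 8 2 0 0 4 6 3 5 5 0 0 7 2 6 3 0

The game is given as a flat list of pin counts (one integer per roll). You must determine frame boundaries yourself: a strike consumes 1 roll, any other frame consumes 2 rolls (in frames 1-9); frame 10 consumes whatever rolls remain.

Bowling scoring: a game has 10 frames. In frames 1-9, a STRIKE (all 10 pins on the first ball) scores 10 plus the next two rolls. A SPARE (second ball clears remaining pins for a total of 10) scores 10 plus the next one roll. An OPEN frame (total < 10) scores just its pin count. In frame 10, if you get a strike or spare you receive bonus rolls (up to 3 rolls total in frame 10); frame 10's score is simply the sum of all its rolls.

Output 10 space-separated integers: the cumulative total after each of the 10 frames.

Answer: 5 23 33 33 46 54 59 66 74 77

Derivation:
Frame 1: OPEN (5+0=5). Cumulative: 5
Frame 2: SPARE (9+1=10). 10 + next roll (8) = 18. Cumulative: 23
Frame 3: SPARE (8+2=10). 10 + next roll (0) = 10. Cumulative: 33
Frame 4: OPEN (0+0=0). Cumulative: 33
Frame 5: SPARE (4+6=10). 10 + next roll (3) = 13. Cumulative: 46
Frame 6: OPEN (3+5=8). Cumulative: 54
Frame 7: OPEN (5+0=5). Cumulative: 59
Frame 8: OPEN (0+7=7). Cumulative: 66
Frame 9: OPEN (2+6=8). Cumulative: 74
Frame 10: OPEN. Sum of all frame-10 rolls (3+0) = 3. Cumulative: 77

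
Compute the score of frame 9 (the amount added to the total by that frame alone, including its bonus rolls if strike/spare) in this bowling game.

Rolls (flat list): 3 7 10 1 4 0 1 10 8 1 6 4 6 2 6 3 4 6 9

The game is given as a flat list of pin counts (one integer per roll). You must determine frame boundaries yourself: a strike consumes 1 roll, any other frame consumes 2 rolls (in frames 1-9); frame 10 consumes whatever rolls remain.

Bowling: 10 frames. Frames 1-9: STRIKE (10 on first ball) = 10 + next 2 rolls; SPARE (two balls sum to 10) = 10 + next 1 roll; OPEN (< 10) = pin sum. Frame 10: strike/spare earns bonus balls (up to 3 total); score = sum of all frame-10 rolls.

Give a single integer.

Answer: 9

Derivation:
Frame 1: SPARE (3+7=10). 10 + next roll (10) = 20. Cumulative: 20
Frame 2: STRIKE. 10 + next two rolls (1+4) = 15. Cumulative: 35
Frame 3: OPEN (1+4=5). Cumulative: 40
Frame 4: OPEN (0+1=1). Cumulative: 41
Frame 5: STRIKE. 10 + next two rolls (8+1) = 19. Cumulative: 60
Frame 6: OPEN (8+1=9). Cumulative: 69
Frame 7: SPARE (6+4=10). 10 + next roll (6) = 16. Cumulative: 85
Frame 8: OPEN (6+2=8). Cumulative: 93
Frame 9: OPEN (6+3=9). Cumulative: 102
Frame 10: SPARE. Sum of all frame-10 rolls (4+6+9) = 19. Cumulative: 121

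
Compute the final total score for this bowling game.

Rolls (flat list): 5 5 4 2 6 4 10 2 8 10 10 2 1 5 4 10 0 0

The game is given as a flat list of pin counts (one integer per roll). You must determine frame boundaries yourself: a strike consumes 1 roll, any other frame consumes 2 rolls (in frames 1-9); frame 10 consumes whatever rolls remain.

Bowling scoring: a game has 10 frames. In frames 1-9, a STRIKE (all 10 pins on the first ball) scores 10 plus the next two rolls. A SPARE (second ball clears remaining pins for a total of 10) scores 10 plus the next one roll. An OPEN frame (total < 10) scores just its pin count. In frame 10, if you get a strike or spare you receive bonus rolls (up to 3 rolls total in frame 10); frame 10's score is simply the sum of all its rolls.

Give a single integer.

Frame 1: SPARE (5+5=10). 10 + next roll (4) = 14. Cumulative: 14
Frame 2: OPEN (4+2=6). Cumulative: 20
Frame 3: SPARE (6+4=10). 10 + next roll (10) = 20. Cumulative: 40
Frame 4: STRIKE. 10 + next two rolls (2+8) = 20. Cumulative: 60
Frame 5: SPARE (2+8=10). 10 + next roll (10) = 20. Cumulative: 80
Frame 6: STRIKE. 10 + next two rolls (10+2) = 22. Cumulative: 102
Frame 7: STRIKE. 10 + next two rolls (2+1) = 13. Cumulative: 115
Frame 8: OPEN (2+1=3). Cumulative: 118
Frame 9: OPEN (5+4=9). Cumulative: 127
Frame 10: STRIKE. Sum of all frame-10 rolls (10+0+0) = 10. Cumulative: 137

Answer: 137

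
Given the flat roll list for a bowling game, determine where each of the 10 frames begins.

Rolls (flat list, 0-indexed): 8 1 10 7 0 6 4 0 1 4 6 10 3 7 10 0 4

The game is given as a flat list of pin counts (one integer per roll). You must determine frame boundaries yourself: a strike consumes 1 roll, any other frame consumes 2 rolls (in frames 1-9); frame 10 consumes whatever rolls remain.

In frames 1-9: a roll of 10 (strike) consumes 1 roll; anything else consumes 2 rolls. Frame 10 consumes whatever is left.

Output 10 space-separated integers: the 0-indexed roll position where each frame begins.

Frame 1 starts at roll index 0: rolls=8,1 (sum=9), consumes 2 rolls
Frame 2 starts at roll index 2: roll=10 (strike), consumes 1 roll
Frame 3 starts at roll index 3: rolls=7,0 (sum=7), consumes 2 rolls
Frame 4 starts at roll index 5: rolls=6,4 (sum=10), consumes 2 rolls
Frame 5 starts at roll index 7: rolls=0,1 (sum=1), consumes 2 rolls
Frame 6 starts at roll index 9: rolls=4,6 (sum=10), consumes 2 rolls
Frame 7 starts at roll index 11: roll=10 (strike), consumes 1 roll
Frame 8 starts at roll index 12: rolls=3,7 (sum=10), consumes 2 rolls
Frame 9 starts at roll index 14: roll=10 (strike), consumes 1 roll
Frame 10 starts at roll index 15: 2 remaining rolls

Answer: 0 2 3 5 7 9 11 12 14 15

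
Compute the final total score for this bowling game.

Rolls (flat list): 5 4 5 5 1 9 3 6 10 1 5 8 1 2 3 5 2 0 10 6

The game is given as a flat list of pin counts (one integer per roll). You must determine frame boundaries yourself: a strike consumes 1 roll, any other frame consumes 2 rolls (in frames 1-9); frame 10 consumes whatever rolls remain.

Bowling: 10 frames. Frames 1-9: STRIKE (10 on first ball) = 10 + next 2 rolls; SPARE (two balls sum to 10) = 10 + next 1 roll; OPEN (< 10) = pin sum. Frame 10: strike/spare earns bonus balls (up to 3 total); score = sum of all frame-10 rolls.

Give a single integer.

Frame 1: OPEN (5+4=9). Cumulative: 9
Frame 2: SPARE (5+5=10). 10 + next roll (1) = 11. Cumulative: 20
Frame 3: SPARE (1+9=10). 10 + next roll (3) = 13. Cumulative: 33
Frame 4: OPEN (3+6=9). Cumulative: 42
Frame 5: STRIKE. 10 + next two rolls (1+5) = 16. Cumulative: 58
Frame 6: OPEN (1+5=6). Cumulative: 64
Frame 7: OPEN (8+1=9). Cumulative: 73
Frame 8: OPEN (2+3=5). Cumulative: 78
Frame 9: OPEN (5+2=7). Cumulative: 85
Frame 10: SPARE. Sum of all frame-10 rolls (0+10+6) = 16. Cumulative: 101

Answer: 101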